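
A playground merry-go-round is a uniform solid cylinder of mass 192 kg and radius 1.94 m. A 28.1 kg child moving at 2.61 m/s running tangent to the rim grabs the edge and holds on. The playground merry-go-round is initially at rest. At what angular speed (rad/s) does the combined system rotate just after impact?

|ω_f| ≈ 0.305 rad/s

About the axle the impulsive forces during the collision are internal, so angular momentum about that axis is conserved.
I_p = ½(192)(1.94)² = 361.3 kg·m². Taking the sense of the child's angular momentum as positive, L_{child} = m v R = (28.1)(2.61)(1.94) = 142.3 kg·m²/s.
L_i = 0 + 142.3 = 142.3 kg·m²/s.
After sticking, I_f = I_p + m R² = 361.3 + (28.1)(1.94)² = 467.1 kg·m².
ω_f = L_i / I_f = 142.3 / 467.1 = 0.3046 rad/s.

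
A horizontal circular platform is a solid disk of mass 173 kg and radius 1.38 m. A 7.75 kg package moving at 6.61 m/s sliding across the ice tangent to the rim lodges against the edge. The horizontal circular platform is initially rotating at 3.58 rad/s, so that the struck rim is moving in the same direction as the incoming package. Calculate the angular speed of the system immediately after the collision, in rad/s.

|ω_f| ≈ 3.68 rad/s

About the central axle the impulsive forces during the collision are internal, so angular momentum about that axis is conserved.
I_p = ½(173)(1.38)² = 164.7 kg·m². Taking the sense of the package's angular momentum as positive, L_{package} = m v R = (7.75)(6.61)(1.38) = 70.69 kg·m²/s.
L_i = +I_p ω_p + m v R = +(164.7)(3.58) + 70.69 = 660.4 kg·m²/s.
After sticking, I_f = I_p + m R² = 164.7 + (7.75)(1.38)² = 179.5 kg·m².
ω_f = L_i / I_f = 660.4 / 179.5 = 3.679 rad/s.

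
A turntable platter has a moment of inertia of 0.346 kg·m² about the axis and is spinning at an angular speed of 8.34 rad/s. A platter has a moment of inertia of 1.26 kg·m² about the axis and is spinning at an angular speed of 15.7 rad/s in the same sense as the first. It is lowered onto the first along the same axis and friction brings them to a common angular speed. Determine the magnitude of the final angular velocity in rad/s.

No external torque acts about the common axis, so total angular momentum is conserved.
Taking A's sense as positive: L = (0.3460)(8.34) + (1.260)(15.7) = 22.67 kg·m²·rad/s.
Combined I = 0.3460 + 1.260 = 1.606 kg·m².
ω_f = L / I = 22.67 / 1.606 = 14.11 rad/s.

|ω_f| ≈ 14.1 rad/s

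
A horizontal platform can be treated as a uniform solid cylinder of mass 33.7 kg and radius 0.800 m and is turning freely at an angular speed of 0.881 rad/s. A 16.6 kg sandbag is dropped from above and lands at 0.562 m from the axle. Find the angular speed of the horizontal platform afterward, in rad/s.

ω_f ≈ 0.593 rad/s

The added mass arrives with no angular momentum about the axle, and any external torque about the axle is negligible, so the system's angular momentum is conserved.
I_p = ½(33.7)(0.800)² = 10.78 kg·m².
Added inertia Σmr² = (16.6)(0.562)² = 5.243 kg·m²; I_f = 10.78 + 5.243 = 16.03 kg·m².
ω_f = I_p ω_i / I_f = (10.78)(0.881) / 16.03 = 0.5928 rad/s.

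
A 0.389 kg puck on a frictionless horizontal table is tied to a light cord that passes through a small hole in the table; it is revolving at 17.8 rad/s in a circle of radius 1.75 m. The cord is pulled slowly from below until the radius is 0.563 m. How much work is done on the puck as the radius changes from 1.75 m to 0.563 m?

No torque about the axis ⇒ m r₁² ω₁ = m r₂² ω₂.
ω₂ = ω₁ (r₁/r₂)² = (17.8)(1.75/0.563)² = 172.0 rad/s.
W = ΔKE = ½m(v₂² − v₁²) = 1635 J.

W ≈ 1630 J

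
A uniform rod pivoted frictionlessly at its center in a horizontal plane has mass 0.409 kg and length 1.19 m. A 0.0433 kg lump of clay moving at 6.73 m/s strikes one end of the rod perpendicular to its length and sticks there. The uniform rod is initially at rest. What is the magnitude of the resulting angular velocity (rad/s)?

|ω_f| ≈ 2.73 rad/s

About the pivot the impulsive forces during the collision are internal, so angular momentum about that axis is conserved.
I_p = (1/12)(0.409)(1.19)² = 0.04827 kg·m². Taking the sense of the lump of clay's angular momentum as positive, L_{lump} = m v R = (0.0433)(6.73)(1.19/2) = 0.1734 kg·m²/s.
L_i = 0 + 0.1734 = 0.1734 kg·m²/s.
After sticking, I_f = I_p + m R² = 0.04827 + (0.0433)(1.19/2)² = 0.06359 kg·m².
ω_f = L_i / I_f = 0.1734 / 0.06359 = 2.726 rad/s.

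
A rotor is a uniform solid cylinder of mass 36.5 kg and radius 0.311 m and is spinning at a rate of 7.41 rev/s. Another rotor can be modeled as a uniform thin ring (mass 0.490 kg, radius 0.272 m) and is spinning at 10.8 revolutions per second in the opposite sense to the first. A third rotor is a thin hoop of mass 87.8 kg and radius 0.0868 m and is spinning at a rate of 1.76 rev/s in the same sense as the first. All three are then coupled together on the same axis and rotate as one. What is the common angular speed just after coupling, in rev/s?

The coupling torques are internal; angular momentum about the shared axis is conserved.
Moments of inertia: I_A = ½(36.5)(0.311)² = 1.765 kg·m²; I_B = (0.490)(0.272)² = 0.03625 kg·m²; I_C = (87.8)(0.0868)² = 0.6615 kg·m².
Taking A's sense as positive: L = (1.765)(7.41) − (0.03625)(10.8) + (0.6615)(1.76) = 13.85 kg·m²·rev/s.
Combined I = 1.765 + 0.03625 + 0.6615 = 2.463 kg·m².
ω_f = L / I = 13.85 / 2.463 = 5.624 rev/s.

|ω_f| ≈ 5.62 rev/s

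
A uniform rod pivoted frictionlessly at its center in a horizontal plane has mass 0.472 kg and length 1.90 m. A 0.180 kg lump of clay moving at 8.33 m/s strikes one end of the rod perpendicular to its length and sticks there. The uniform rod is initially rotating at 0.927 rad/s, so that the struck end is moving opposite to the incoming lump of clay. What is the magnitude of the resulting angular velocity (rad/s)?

|ω_f| ≈ 4.25 rad/s

About the pivot the impulsive forces during the collision are internal, so angular momentum about that axis is conserved.
I_p = (1/12)(0.472)(1.90)² = 0.1420 kg·m². Taking the sense of the lump of clay's angular momentum as positive, L_{lump} = m v R = (0.180)(8.33)(1.90/2) = 1.424 kg·m²/s.
L_i = −I_p ω_p + m v R = −(0.1420)(0.927) + 1.424 = 1.293 kg·m²/s.
After sticking, I_f = I_p + m R² = 0.1420 + (0.180)(1.90/2)² = 0.3044 kg·m².
ω_f = L_i / I_f = 1.293 / 0.3044 = 4.246 rad/s.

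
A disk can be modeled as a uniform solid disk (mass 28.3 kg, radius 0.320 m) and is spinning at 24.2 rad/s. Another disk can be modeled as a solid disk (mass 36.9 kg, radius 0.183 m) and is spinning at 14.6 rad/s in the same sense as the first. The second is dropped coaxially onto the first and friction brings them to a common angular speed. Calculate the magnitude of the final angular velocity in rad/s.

|ω_f| ≈ 21.3 rad/s

The coupling torques are internal; angular momentum about the shared axis is conserved.
Moments of inertia: I_A = ½(28.3)(0.320)² = 1.449 kg·m²; I_B = ½(36.9)(0.183)² = 0.6179 kg·m².
Taking A's sense as positive: L = (1.449)(24.2) + (0.6179)(14.6) = 44.09 kg·m²·rad/s.
Combined I = 1.449 + 0.6179 = 2.067 kg·m².
ω_f = L / I = 44.09 / 2.067 = 21.33 rad/s.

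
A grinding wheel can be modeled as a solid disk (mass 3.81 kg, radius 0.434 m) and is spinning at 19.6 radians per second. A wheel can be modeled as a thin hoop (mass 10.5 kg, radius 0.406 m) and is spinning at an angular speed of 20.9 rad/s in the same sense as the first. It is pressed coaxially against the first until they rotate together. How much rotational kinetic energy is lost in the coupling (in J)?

ΔKE lost ≈ 0.251 J

No external torque acts about the common axis, so total angular momentum is conserved.
Moments of inertia: I_A = ½(3.81)(0.434)² = 0.3588 kg·m²; I_B = (10.5)(0.406)² = 1.731 kg·m².
Taking A's sense as positive: L = (0.3588)(19.6) + (1.731)(20.9) = 43.21 kg·m²·rad/s.
Combined I = 0.3588 + 1.731 = 2.090 kg·m².
ω_f = L / I = 43.21 / 2.090 = 20.68 rad/s.
KE_i = ½ΣIω² = 446.9 J; KE_f = ½(2.090)(20.68)² = 446.7 J.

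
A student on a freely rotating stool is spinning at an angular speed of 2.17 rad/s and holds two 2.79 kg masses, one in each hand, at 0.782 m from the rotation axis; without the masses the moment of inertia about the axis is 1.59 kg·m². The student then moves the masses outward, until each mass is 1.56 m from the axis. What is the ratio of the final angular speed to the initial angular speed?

No external torque acts about the spin axis, so angular momentum is conserved.
I₁ = 1.59 + 2(2.79)(0.782)² = 5.002 kg·m²; I₂ = 1.59 + 2(2.79)(1.56)² = 15.17 kg·m².
ω₂/ω₁ = I₁/I₂ = 5.002 / 15.17 = 0.3298.

ω₂/ω₁ ≈ 0.330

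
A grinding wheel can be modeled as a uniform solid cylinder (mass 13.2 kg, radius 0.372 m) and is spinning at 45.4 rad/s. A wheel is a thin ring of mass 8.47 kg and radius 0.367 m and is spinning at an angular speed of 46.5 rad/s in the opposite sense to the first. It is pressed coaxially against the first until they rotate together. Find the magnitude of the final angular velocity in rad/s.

No external torque acts about the common axis, so total angular momentum is conserved.
Moments of inertia: I_A = ½(13.2)(0.372)² = 0.9133 kg·m²; I_B = (8.47)(0.367)² = 1.141 kg·m².
Taking A's sense as positive: L = (0.9133)(45.4) − (1.141)(46.5) = -11.58 kg·m²·rad/s.
Combined I = 0.9133 + 1.141 = 2.054 kg·m².
ω_f = L / I = -11.58 / 2.054 = -5.639 rad/s.

|ω_f| ≈ 5.64 rad/s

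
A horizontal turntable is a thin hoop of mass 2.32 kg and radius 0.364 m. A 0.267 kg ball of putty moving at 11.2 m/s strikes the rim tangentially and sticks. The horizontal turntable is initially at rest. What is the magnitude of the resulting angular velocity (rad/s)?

The axle reaction passes through the axle and exerts no torque about it; angular momentum about the axle is conserved through the impact.
I_p = (2.32)(0.364)² = 0.3074 kg·m². Taking the sense of the ball of putty's angular momentum as positive, L_{ball} = m v R = (0.267)(11.2)(0.364) = 1.089 kg·m²/s.
L_i = 0 + 1.089 = 1.089 kg·m²/s.
After sticking, I_f = I_p + m R² = 0.3074 + (0.267)(0.364)² = 0.3428 kg·m².
ω_f = L_i / I_f = 1.089 / 0.3428 = 3.176 rad/s.

|ω_f| ≈ 3.18 rad/s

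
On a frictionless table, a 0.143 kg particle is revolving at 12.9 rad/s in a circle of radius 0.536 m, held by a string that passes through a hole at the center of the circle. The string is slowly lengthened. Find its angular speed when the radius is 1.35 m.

No torque about the axis ⇒ m r₁² ω₁ = m r₂² ω₂.
ω₂ = ω₁ (r₁/r₂)² = (12.9)(0.536/1.35)² = 2.034 rad/s.

ω₂ ≈ 2.03 rad/s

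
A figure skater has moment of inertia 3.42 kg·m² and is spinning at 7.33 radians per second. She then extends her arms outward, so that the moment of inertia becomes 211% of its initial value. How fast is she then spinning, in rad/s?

With no external torque about the axis, L is conserved: I₁ω₁ = I₂ω₂.
I₂ = 2.11 × 3.42 = 7.216 kg·m².
ω₂ = I₁ω₁ / I₂ = (3.420)(7.33 rad/s) / (7.216) = 3.474 rad/s.

ω₂ ≈ 3.47 rad/s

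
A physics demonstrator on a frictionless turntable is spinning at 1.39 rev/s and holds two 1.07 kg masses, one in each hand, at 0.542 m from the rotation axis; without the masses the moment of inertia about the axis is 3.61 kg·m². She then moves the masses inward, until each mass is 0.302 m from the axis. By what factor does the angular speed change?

With no external torque about the axis, L is conserved: I₁ω₁ = I₂ω₂.
I₁ = 3.61 + 2(1.07)(0.542)² = 4.239 kg·m²; I₂ = 3.61 + 2(1.07)(0.302)² = 3.805 kg·m².
ω₂/ω₁ = I₁/I₂ = 4.239 / 3.805 = 1.114.

ω₂/ω₁ ≈ 1.11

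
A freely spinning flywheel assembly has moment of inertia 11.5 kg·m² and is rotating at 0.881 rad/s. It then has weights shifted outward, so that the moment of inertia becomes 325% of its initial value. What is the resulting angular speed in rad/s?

ω₂ ≈ 0.271 rad/s

Angular momentum about the spin axis is conserved since the torque about it is zero.
I₂ = 3.25 × 11.5 = 37.38 kg·m².
ω₂ = I₁ω₁ / I₂ = (11.50)(0.881 rad/s) / (37.38) = 0.2711 rad/s.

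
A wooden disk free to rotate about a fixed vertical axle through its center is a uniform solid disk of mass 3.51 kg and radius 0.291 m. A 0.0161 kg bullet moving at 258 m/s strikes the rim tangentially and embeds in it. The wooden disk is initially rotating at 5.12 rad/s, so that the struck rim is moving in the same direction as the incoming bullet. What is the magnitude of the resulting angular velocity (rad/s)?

The axle reaction passes through the axle and exerts no torque about it; angular momentum about the axle is conserved through the impact.
I_p = ½(3.51)(0.291)² = 0.1486 kg·m². Taking the sense of the bullet's angular momentum as positive, L_{bullet} = m v R = (0.0161)(258)(0.291) = 1.209 kg·m²/s.
L_i = +I_p ω_p + m v R = +(0.1486)(5.12) + 1.209 = 1.970 kg·m²/s.
After sticking, I_f = I_p + m R² = 0.1486 + (0.0161)(0.291)² = 0.1500 kg·m².
ω_f = L_i / I_f = 1.970 / 0.1500 = 13.13 rad/s.

|ω_f| ≈ 13.1 rad/s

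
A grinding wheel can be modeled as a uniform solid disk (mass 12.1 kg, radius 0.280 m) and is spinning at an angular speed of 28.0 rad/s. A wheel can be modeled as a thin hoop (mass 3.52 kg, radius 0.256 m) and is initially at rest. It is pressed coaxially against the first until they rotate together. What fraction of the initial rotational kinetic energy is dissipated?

The coupling torques are internal; angular momentum about the shared axis is conserved.
Moments of inertia: I_A = ½(12.1)(0.280)² = 0.4743 kg·m²; I_B = (3.52)(0.256)² = 0.2307 kg·m².
Taking A's sense as positive: L = (0.4743)(28.0) = 13.28 kg·m²·rad/s.
Combined I = 0.4743 + 0.2307 = 0.7050 kg·m².
ω_f = L / I = 13.28 / 0.7050 = 18.84 rad/s.
KE_i = ½ΣIω² = 185.9 J; KE_f = ½(0.7050)(18.84)² = 125.1 J.
Fraction dissipated = (KE_i − KE_f)/KE_i = 0.3272.

fraction ≈ 0.327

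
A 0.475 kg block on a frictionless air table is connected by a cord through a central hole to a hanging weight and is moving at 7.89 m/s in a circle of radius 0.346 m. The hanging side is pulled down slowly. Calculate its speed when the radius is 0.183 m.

v₂ ≈ 14.9 m/s

The only horizontal force on the mass is along the cord (radial), so it exerts no torque about the hole and angular momentum m v r is conserved.
v₂ = v₁ r₁ / r₂ = (7.89)(0.346) / (0.183) = 14.92 m/s.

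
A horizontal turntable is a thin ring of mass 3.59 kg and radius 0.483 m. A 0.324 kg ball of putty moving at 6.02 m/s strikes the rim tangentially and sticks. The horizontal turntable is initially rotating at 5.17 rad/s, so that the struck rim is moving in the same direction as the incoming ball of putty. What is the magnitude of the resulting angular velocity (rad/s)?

About the axle the impulsive forces during the collision are internal, so angular momentum about that axis is conserved.
I_p = (3.59)(0.483)² = 0.8375 kg·m². Taking the sense of the ball of putty's angular momentum as positive, L_{ball} = m v R = (0.324)(6.02)(0.483) = 0.9421 kg·m²/s.
L_i = +I_p ω_p + m v R = +(0.8375)(5.17) + 0.9421 = 5.272 kg·m²/s.
After sticking, I_f = I_p + m R² = 0.8375 + (0.324)(0.483)² = 0.9131 kg·m².
ω_f = L_i / I_f = 5.272 / 0.9131 = 5.774 rad/s.

|ω_f| ≈ 5.77 rad/s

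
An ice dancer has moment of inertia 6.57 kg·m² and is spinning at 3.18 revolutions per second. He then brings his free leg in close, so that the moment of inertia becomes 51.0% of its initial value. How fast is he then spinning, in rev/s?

No external torque acts about the spin axis, so angular momentum is conserved.
I₂ = 0.510 × 6.57 = 3.351 kg·m².
ω₂ = I₁ω₁ / I₂ = (6.570)(3.18 rev/s) / (3.351) = 6.235 rev/s.

ω₂ ≈ 6.24 rev/s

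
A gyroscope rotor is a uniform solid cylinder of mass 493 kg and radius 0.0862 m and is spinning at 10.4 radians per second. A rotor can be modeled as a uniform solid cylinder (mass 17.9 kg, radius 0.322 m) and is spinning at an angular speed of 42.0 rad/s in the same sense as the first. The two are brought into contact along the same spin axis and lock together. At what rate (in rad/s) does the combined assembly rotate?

|ω_f| ≈ 21.0 rad/s

The coupling torques are internal; angular momentum about the shared axis is conserved.
Moments of inertia: I_A = ½(493)(0.0862)² = 1.832 kg·m²; I_B = ½(17.9)(0.322)² = 0.9280 kg·m².
Taking A's sense as positive: L = (1.832)(10.4) + (0.9280)(42.0) = 58.02 kg·m²·rad/s.
Combined I = 1.832 + 0.9280 = 2.760 kg·m².
ω_f = L / I = 58.02 / 2.760 = 21.03 rad/s.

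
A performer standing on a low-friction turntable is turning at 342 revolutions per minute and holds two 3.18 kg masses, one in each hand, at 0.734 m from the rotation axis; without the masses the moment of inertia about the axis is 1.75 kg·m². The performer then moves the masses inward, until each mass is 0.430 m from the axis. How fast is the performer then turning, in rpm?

ω₂ ≈ 605 rpm

With no external torque about the axis, L is conserved: I₁ω₁ = I₂ω₂.
I₁ = 1.75 + 2(3.18)(0.734)² = 5.176 kg·m²; I₂ = 1.75 + 2(3.18)(0.430)² = 2.926 kg·m².
ω₂ = I₁ω₁ / I₂ = (5.176)(342 rpm) / (2.926) = 605.1 rpm.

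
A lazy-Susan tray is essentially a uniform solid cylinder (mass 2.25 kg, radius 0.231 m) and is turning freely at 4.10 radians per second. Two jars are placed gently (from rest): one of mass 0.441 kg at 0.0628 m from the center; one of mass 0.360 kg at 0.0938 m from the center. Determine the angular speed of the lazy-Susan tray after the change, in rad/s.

The added mass arrives with no angular momentum about the center, and any external torque about the center is negligible, so the system's angular momentum is conserved.
I_p = ½(2.25)(0.231)² = 0.06003 kg·m².
Added inertia Σmr² = (0.441)(0.0628)² + (0.360)(0.0938)² = 0.004907 kg·m²; I_f = 0.06003 + 0.004907 = 0.06494 kg·m².
ω_f = I_p ω_i / I_f = (0.06003)(4.10) / 0.06494 = 3.790 rad/s.

ω_f ≈ 3.79 rad/s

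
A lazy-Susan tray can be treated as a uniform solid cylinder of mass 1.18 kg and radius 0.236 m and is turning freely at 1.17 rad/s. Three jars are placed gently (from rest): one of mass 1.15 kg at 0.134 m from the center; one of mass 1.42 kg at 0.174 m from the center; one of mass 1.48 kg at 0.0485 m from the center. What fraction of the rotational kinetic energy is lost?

The added mass arrives with no angular momentum about the center, and any external torque about the center is negligible, so the system's angular momentum is conserved.
I_p = ½(1.18)(0.236)² = 0.03286 kg·m².
Added inertia Σmr² = (1.15)(0.134)² + (1.42)(0.174)² + (1.48)(0.0485)² = 0.06712 kg·m²; I_f = 0.03286 + 0.06712 = 0.09998 kg·m².
ω_f = I_p ω_i / I_f = (0.03286)(1.17) / 0.09998 = 0.3845 rad/s.
KE_i = ½(0.03286)(1.170 rad/s)² = 0.02249 J; KE_f = ½(0.09998)(0.3845)² = 0.007392 J.
Fraction lost = 0.6713.

fraction ≈ 0.671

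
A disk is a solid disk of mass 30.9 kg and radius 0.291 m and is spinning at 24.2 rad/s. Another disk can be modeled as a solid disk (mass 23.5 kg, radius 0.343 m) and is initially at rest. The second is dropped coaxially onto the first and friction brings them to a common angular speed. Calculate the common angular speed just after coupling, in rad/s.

|ω_f| ≈ 11.8 rad/s

The coupling torques are internal; angular momentum about the shared axis is conserved.
Moments of inertia: I_A = ½(30.9)(0.291)² = 1.308 kg·m²; I_B = ½(23.5)(0.343)² = 1.382 kg·m².
Taking A's sense as positive: L = (1.308)(24.2) = 31.66 kg·m²·rad/s.
Combined I = 1.308 + 1.382 = 2.691 kg·m².
ω_f = L / I = 31.66 / 2.691 = 11.77 rad/s.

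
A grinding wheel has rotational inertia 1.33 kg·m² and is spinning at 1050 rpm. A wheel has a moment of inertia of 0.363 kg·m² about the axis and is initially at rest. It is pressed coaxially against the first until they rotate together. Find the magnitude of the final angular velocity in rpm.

The coupling torques are internal; angular momentum about the shared axis is conserved.
Taking A's sense as positive: L = (1.330)(1050) = 1397 kg·m²·rpm.
Combined I = 1.330 + 0.3630 = 1.693 kg·m².
ω_f = L / I = 1397 / 1.693 = 824.9 rpm.

|ω_f| ≈ 825 rpm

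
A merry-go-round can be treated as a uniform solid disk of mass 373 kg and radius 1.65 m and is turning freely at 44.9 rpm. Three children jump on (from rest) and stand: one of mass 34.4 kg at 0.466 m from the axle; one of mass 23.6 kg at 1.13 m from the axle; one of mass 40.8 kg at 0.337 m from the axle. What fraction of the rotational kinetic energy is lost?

fraction ≈ 0.0768

No external torque acts about the axle; L_before = L_after.
I_p = ½(373)(1.65)² = 507.7 kg·m².
Added inertia Σmr² = (34.4)(0.466)² + (23.6)(1.13)² + (40.8)(0.337)² = 42.24 kg·m²; I_f = 507.7 + 42.24 = 550.0 kg·m².
ω_f = I_p ω_i / I_f = (507.7)(44.9) / 550.0 = 41.45 rpm.
KE_i = ½(507.7)(4.702 rad/s)² = 5613 J; KE_f = ½(550.0)(4.341)² = 5182 J.
Fraction lost = 0.07680.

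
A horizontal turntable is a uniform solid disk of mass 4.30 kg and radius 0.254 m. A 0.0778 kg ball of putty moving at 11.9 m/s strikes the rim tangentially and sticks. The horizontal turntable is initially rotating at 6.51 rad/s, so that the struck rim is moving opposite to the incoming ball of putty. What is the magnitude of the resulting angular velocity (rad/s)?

The axle reaction passes through the axle and exerts no torque about it; angular momentum about the axle is conserved through the impact.
I_p = ½(4.30)(0.254)² = 0.1387 kg·m². Taking the sense of the ball of putty's angular momentum as positive, L_{ball} = m v R = (0.0778)(11.9)(0.254) = 0.2352 kg·m²/s.
L_i = −I_p ω_p + m v R = −(0.1387)(6.51) + 0.2352 = -0.6678 kg·m²/s.
After sticking, I_f = I_p + m R² = 0.1387 + (0.0778)(0.254)² = 0.1437 kg·m².
ω_f = L_i / I_f = -0.6678 / 0.1437 = -4.647 rad/s.

|ω_f| ≈ 4.65 rad/s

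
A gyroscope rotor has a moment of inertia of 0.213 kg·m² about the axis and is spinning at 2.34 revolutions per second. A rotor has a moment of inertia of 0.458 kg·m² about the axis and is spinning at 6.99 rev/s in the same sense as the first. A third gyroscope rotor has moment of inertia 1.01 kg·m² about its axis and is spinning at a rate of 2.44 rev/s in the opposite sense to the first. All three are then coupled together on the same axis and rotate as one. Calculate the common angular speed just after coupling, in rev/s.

No external torque acts about the common axis, so total angular momentum is conserved.
Taking A's sense as positive: L = (0.2130)(2.34) + (0.4580)(6.99) − (1.010)(2.44) = 1.235 kg·m²·rev/s.
Combined I = 0.2130 + 0.4580 + 1.010 = 1.681 kg·m².
ω_f = L / I = 1.235 / 1.681 = 0.7349 rev/s.

|ω_f| ≈ 0.735 rev/s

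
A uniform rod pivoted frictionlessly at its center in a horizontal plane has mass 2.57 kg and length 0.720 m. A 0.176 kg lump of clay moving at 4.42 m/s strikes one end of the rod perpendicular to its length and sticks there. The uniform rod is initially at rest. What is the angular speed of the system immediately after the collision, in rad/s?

About the pivot the impulsive forces during the collision are internal, so angular momentum about that axis is conserved.
I_p = (1/12)(2.57)(0.720)² = 0.1110 kg·m². Taking the sense of the lump of clay's angular momentum as positive, L_{lump} = m v R = (0.176)(4.42)(0.720/2) = 0.2801 kg·m²/s.
L_i = 0 + 0.2801 = 0.2801 kg·m²/s.
After sticking, I_f = I_p + m R² = 0.1110 + (0.176)(0.720/2)² = 0.1338 kg·m².
ω_f = L_i / I_f = 0.2801 / 0.1338 = 2.093 rad/s.

|ω_f| ≈ 2.09 rad/s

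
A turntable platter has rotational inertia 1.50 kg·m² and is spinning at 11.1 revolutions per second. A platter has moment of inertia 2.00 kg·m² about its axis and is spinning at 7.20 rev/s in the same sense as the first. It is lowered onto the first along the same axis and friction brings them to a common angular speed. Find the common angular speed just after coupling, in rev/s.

|ω_f| ≈ 8.87 rev/s

The coupling torques are internal; angular momentum about the shared axis is conserved.
Taking A's sense as positive: L = (1.500)(11.1) + (2.000)(7.20) = 31.05 kg·m²·rev/s.
Combined I = 1.500 + 2.000 = 3.500 kg·m².
ω_f = L / I = 31.05 / 3.500 = 8.871 rev/s.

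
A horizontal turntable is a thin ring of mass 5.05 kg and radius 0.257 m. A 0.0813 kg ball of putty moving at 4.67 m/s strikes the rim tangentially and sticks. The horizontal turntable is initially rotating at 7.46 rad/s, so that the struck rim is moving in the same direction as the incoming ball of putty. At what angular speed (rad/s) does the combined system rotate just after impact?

|ω_f| ≈ 7.63 rad/s

The axle reaction passes through the axle and exerts no torque about it; angular momentum about the axle is conserved through the impact.
I_p = (5.05)(0.257)² = 0.3335 kg·m². Taking the sense of the ball of putty's angular momentum as positive, L_{ball} = m v R = (0.0813)(4.67)(0.257) = 0.09758 kg·m²/s.
L_i = +I_p ω_p + m v R = +(0.3335)(7.46) + 0.09758 = 2.586 kg·m²/s.
After sticking, I_f = I_p + m R² = 0.3335 + (0.0813)(0.257)² = 0.3389 kg·m².
ω_f = L_i / I_f = 2.586 / 0.3389 = 7.630 rad/s.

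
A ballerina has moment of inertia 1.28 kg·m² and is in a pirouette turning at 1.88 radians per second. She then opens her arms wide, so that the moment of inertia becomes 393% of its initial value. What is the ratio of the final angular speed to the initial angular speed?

Angular momentum about the spin axis is conserved since the torque about it is zero.
I₂ = 3.93 × 1.28 = 5.030 kg·m².
ω₂/ω₁ = I₁/I₂ = 1.280 / 5.030 = 0.2545.

ω₂/ω₁ ≈ 0.254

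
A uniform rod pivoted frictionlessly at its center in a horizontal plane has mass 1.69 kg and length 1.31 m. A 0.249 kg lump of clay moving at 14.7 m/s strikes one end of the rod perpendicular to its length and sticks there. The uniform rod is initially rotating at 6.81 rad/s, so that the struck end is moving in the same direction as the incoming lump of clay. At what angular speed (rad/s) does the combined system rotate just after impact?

|ω_f| ≈ 11.6 rad/s

About the pivot the impulsive forces during the collision are internal, so angular momentum about that axis is conserved.
I_p = (1/12)(1.69)(1.31)² = 0.2417 kg·m². Taking the sense of the lump of clay's angular momentum as positive, L_{lump} = m v R = (0.249)(14.7)(1.31/2) = 2.397 kg·m²/s.
L_i = +I_p ω_p + m v R = +(0.2417)(6.81) + 2.397 = 4.043 kg·m²/s.
After sticking, I_f = I_p + m R² = 0.2417 + (0.249)(1.31/2)² = 0.3485 kg·m².
ω_f = L_i / I_f = 4.043 / 0.3485 = 11.60 rad/s.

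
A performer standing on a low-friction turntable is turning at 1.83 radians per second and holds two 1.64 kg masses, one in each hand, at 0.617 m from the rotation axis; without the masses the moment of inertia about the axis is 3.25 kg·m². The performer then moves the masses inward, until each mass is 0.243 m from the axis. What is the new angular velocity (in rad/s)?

ω₂ ≈ 2.39 rad/s

Angular momentum about the spin axis is conserved since the torque about it is zero.
I₁ = 3.25 + 2(1.64)(0.617)² = 4.499 kg·m²; I₂ = 3.25 + 2(1.64)(0.243)² = 3.444 kg·m².
ω₂ = I₁ω₁ / I₂ = (4.499)(1.83 rad/s) / (3.444) = 2.391 rad/s.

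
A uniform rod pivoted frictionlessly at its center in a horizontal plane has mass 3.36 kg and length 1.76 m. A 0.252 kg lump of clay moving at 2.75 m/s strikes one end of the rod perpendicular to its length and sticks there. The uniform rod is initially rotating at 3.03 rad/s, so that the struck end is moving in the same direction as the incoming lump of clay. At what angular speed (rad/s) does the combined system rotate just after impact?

|ω_f| ≈ 3.05 rad/s

About the pivot the impulsive forces during the collision are internal, so angular momentum about that axis is conserved.
I_p = (1/12)(3.36)(1.76)² = 0.8673 kg·m². Taking the sense of the lump of clay's angular momentum as positive, L_{lump} = m v R = (0.252)(2.75)(1.76/2) = 0.6098 kg·m²/s.
L_i = +I_p ω_p + m v R = +(0.8673)(3.03) + 0.6098 = 3.238 kg·m²/s.
After sticking, I_f = I_p + m R² = 0.8673 + (0.252)(1.76/2)² = 1.062 kg·m².
ω_f = L_i / I_f = 3.238 / 1.062 = 3.047 rad/s.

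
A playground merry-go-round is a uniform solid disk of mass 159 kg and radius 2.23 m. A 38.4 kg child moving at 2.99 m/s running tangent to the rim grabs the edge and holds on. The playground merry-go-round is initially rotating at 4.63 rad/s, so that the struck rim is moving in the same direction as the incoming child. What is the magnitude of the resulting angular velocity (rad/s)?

About the axle the impulsive forces during the collision are internal, so angular momentum about that axis is conserved.
I_p = ½(159)(2.23)² = 395.3 kg·m². Taking the sense of the child's angular momentum as positive, L_{child} = m v R = (38.4)(2.99)(2.23) = 256.0 kg·m²/s.
L_i = +I_p ω_p + m v R = +(395.3)(4.63) + 256.0 = 2086 kg·m²/s.
After sticking, I_f = I_p + m R² = 395.3 + (38.4)(2.23)² = 586.3 kg·m².
ω_f = L_i / I_f = 2086 / 586.3 = 3.559 rad/s.

|ω_f| ≈ 3.56 rad/s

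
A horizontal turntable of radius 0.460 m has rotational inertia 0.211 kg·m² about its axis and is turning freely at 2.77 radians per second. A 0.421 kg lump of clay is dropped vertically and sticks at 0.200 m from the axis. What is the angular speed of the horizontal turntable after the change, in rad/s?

No external torque acts about the axis; L_before = L_after.
Added inertia Σmr² = (0.421)(0.200)² = 0.01684 kg·m²; I_f = 0.2110 + 0.01684 = 0.2278 kg·m².
ω_f = I_p ω_i / I_f = (0.2110)(2.77) / 0.2278 = 2.565 rad/s.

ω_f ≈ 2.57 rad/s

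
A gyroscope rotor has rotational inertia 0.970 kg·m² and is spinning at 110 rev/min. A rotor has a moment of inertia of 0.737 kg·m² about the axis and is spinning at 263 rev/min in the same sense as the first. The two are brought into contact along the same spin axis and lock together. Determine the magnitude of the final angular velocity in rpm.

No external torque acts about the common axis, so total angular momentum is conserved.
Taking A's sense as positive: L = (0.9700)(110) + (0.7370)(263) = 300.5 kg·m²·rpm.
Combined I = 0.9700 + 0.7370 = 1.707 kg·m².
ω_f = L / I = 300.5 / 1.707 = 176.1 rpm.

|ω_f| ≈ 176 rpm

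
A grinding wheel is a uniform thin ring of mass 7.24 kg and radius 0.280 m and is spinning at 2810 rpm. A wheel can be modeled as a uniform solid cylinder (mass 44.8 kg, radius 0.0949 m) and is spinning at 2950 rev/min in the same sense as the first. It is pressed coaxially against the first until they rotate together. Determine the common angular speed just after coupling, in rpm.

|ω_f| ≈ 2850 rpm

No external torque acts about the common axis, so total angular momentum is conserved.
Moments of inertia: I_A = (7.24)(0.280)² = 0.5676 kg·m²; I_B = ½(44.8)(0.0949)² = 0.2017 kg·m².
Taking A's sense as positive: L = (0.5676)(2810) + (0.2017)(2950) = 2190 kg·m²·rpm.
Combined I = 0.5676 + 0.2017 = 0.7694 kg·m².
ω_f = L / I = 2190 / 0.7694 = 2847 rpm.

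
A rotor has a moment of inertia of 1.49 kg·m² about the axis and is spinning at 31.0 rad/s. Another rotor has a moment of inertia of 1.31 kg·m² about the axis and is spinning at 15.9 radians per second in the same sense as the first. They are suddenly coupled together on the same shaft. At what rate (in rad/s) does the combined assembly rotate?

The coupling torques are internal; angular momentum about the shared axis is conserved.
Taking A's sense as positive: L = (1.490)(31.0) + (1.310)(15.9) = 67.02 kg·m²·rad/s.
Combined I = 1.490 + 1.310 = 2.800 kg·m².
ω_f = L / I = 67.02 / 2.800 = 23.94 rad/s.

|ω_f| ≈ 23.9 rad/s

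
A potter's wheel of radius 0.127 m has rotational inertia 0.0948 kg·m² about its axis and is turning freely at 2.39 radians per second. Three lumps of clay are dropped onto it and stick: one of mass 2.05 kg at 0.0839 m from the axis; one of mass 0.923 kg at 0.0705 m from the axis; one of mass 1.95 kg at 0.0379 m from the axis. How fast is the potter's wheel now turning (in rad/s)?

ω_f ≈ 1.94 rad/s

The added mass arrives with no angular momentum about the axis, and any external torque about the axis is negligible, so the system's angular momentum is conserved.
Added inertia Σmr² = (2.05)(0.0839)² + (0.923)(0.0705)² + (1.95)(0.0379)² = 0.02182 kg·m²; I_f = 0.09480 + 0.02182 = 0.1166 kg·m².
ω_f = I_p ω_i / I_f = (0.09480)(2.39) / 0.1166 = 1.943 rad/s.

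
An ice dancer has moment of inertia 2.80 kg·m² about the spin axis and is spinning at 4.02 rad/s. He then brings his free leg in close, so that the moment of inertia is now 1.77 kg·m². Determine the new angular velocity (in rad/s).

Angular momentum about the spin axis is conserved since the torque about it is zero.
ω₂ = I₁ω₁ / I₂ = (2.800)(4.02 rad/s) / (1.770) = 6.359 rad/s.

ω₂ ≈ 6.36 rad/s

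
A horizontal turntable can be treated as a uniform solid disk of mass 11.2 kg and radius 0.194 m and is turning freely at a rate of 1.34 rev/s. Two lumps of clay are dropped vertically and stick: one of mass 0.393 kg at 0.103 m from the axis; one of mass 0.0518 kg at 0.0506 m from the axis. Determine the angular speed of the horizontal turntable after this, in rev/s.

ω_f ≈ 1.31 rev/s

No external torque acts about the axis; L_before = L_after.
I_p = ½(11.2)(0.194)² = 0.2108 kg·m².
Added inertia Σmr² = (0.393)(0.103)² + (0.0518)(0.0506)² = 0.004302 kg·m²; I_f = 0.2108 + 0.004302 = 0.2151 kg·m².
ω_f = I_p ω_i / I_f = (0.2108)(1.34) / 0.2151 = 1.313 rev/s.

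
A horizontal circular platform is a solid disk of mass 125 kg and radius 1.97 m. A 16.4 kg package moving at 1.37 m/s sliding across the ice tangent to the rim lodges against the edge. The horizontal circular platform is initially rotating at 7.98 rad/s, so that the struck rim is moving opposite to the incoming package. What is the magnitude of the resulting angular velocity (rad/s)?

The axle reaction passes through the central axle and exerts no torque about it; angular momentum about the central axle is conserved through the impact.
I_p = ½(125)(1.97)² = 242.6 kg·m². Taking the sense of the package's angular momentum as positive, L_{package} = m v R = (16.4)(1.37)(1.97) = 44.26 kg·m²/s.
L_i = −I_p ω_p + m v R = −(242.6)(7.98) + 44.26 = -1891 kg·m²/s.
After sticking, I_f = I_p + m R² = 242.6 + (16.4)(1.97)² = 306.2 kg·m².
ω_f = L_i / I_f = -1891 / 306.2 = -6.177 rad/s.

|ω_f| ≈ 6.18 rad/s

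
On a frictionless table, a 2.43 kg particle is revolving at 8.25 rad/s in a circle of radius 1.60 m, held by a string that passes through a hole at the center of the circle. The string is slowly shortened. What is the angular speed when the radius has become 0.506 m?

No torque about the axis ⇒ m r₁² ω₁ = m r₂² ω₂.
ω₂ = ω₁ (r₁/r₂)² = (8.25)(1.60/0.506)² = 82.49 rad/s.

ω₂ ≈ 82.5 rad/s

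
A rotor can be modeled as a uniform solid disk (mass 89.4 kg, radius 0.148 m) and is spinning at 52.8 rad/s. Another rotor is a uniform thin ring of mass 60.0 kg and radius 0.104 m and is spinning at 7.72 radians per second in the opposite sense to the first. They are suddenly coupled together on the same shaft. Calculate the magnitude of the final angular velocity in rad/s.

|ω_f| ≈ 28.7 rad/s

The coupling torques are internal; angular momentum about the shared axis is conserved.
Moments of inertia: I_A = ½(89.4)(0.148)² = 0.9791 kg·m²; I_B = (60.0)(0.104)² = 0.6490 kg·m².
Taking A's sense as positive: L = (0.9791)(52.8) − (0.6490)(7.72) = 46.69 kg·m²·rad/s.
Combined I = 0.9791 + 0.6490 = 1.628 kg·m².
ω_f = L / I = 46.69 / 1.628 = 28.68 rad/s.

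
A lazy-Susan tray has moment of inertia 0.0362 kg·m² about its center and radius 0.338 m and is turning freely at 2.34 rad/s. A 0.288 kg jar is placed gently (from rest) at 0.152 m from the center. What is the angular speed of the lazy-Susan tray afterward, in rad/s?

The added mass arrives with no angular momentum about the center, and any external torque about the center is negligible, so the system's angular momentum is conserved.
Added inertia Σmr² = (0.288)(0.152)² = 0.006654 kg·m²; I_f = 0.03620 + 0.006654 = 0.04285 kg·m².
ω_f = I_p ω_i / I_f = (0.03620)(2.34) / 0.04285 = 1.977 rad/s.

ω_f ≈ 1.98 rad/s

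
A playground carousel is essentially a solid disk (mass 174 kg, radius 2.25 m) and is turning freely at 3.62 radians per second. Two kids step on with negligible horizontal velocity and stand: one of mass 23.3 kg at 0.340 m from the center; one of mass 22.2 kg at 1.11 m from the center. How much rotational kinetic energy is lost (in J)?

energy lost ≈ 184 J

No external torque acts about the center; L_before = L_after.
I_p = ½(174)(2.25)² = 440.4 kg·m².
Added inertia Σmr² = (23.3)(0.340)² + (22.2)(1.11)² = 30.05 kg·m²; I_f = 440.4 + 30.05 = 470.5 kg·m².
ω_f = I_p ω_i / I_f = (440.4)(3.62) / 470.5 = 3.389 rad/s.
KE_i = ½(440.4)(3.620 rad/s)² = 2886 J; KE_f = ½(470.5)(3.389)² = 2702 J.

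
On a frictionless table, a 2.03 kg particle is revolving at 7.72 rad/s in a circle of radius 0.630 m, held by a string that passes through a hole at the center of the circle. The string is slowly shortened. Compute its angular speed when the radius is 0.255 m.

ω₂ ≈ 47.1 rad/s

The constraining force is radial, so m r² ω about the center is conserved.
ω₂ = ω₁ (r₁/r₂)² = (7.72)(0.630/0.255)² = 47.12 rad/s.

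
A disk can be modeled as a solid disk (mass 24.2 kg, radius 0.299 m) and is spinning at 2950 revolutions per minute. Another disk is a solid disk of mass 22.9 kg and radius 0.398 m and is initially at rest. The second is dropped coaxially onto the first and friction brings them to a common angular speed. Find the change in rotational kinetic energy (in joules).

The coupling torques are internal; angular momentum about the shared axis is conserved.
Moments of inertia: I_A = ½(24.2)(0.299)² = 1.082 kg·m²; I_B = ½(22.9)(0.398)² = 1.814 kg·m².
Taking A's sense as positive: L = (1.082)(2950) = 3191 kg·m²·rpm.
Combined I = 1.082 + 1.814 = 2.895 kg·m².
ω_f = L / I = 3191 / 2.895 = 1102 rpm.
KE_i = ½ΣIω² = 51620 J; KE_f = ½(2.895)(115.4)² = 19280 J.

ΔKE ≈ -32300 J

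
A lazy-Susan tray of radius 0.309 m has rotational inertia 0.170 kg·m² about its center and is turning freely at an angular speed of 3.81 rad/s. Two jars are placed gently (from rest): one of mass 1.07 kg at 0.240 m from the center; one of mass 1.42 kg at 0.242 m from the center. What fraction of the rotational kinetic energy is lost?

The added mass arrives with no angular momentum about the center, and any external torque about the center is negligible, so the system's angular momentum is conserved.
Added inertia Σmr² = (1.07)(0.240)² + (1.42)(0.242)² = 0.1448 kg·m²; I_f = 0.1700 + 0.1448 = 0.3148 kg·m².
ω_f = I_p ω_i / I_f = (0.1700)(3.81) / 0.3148 = 2.058 rad/s.
KE_i = ½(0.1700)(3.810 rad/s)² = 1.234 J; KE_f = ½(0.3148)(2.058)² = 0.6663 J.
Fraction lost = 0.4600.

fraction ≈ 0.460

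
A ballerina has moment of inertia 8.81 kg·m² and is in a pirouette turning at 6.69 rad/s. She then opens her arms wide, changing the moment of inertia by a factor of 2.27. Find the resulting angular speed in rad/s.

No external torque acts about the spin axis, so angular momentum is conserved.
I₂ = 2.27 × 8.81 = 20.00 kg·m².
ω₂ = I₁ω₁ / I₂ = (8.810)(6.69 rad/s) / (20.00) = 2.947 rad/s.

ω₂ ≈ 2.95 rad/s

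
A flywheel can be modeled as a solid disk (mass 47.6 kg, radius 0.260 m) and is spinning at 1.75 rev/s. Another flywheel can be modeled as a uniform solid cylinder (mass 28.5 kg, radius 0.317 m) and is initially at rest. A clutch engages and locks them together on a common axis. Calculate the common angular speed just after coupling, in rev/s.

|ω_f| ≈ 0.926 rev/s

No external torque acts about the common axis, so total angular momentum is conserved.
Moments of inertia: I_A = ½(47.6)(0.260)² = 1.609 kg·m²; I_B = ½(28.5)(0.317)² = 1.432 kg·m².
Taking A's sense as positive: L = (1.609)(1.75) = 2.816 kg·m²·rev/s.
Combined I = 1.609 + 1.432 = 3.041 kg·m².
ω_f = L / I = 2.816 / 3.041 = 0.9259 rev/s.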